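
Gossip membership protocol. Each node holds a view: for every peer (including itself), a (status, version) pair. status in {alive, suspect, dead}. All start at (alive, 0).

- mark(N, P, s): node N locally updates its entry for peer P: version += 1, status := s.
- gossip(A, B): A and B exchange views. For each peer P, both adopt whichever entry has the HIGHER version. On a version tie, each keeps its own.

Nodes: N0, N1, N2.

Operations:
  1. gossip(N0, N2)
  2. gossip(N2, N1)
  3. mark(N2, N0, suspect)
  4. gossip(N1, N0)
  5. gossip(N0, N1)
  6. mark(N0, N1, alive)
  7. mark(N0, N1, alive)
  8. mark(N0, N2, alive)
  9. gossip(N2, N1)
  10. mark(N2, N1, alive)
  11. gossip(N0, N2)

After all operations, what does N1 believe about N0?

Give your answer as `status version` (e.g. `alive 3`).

Answer: suspect 1

Derivation:
Op 1: gossip N0<->N2 -> N0.N0=(alive,v0) N0.N1=(alive,v0) N0.N2=(alive,v0) | N2.N0=(alive,v0) N2.N1=(alive,v0) N2.N2=(alive,v0)
Op 2: gossip N2<->N1 -> N2.N0=(alive,v0) N2.N1=(alive,v0) N2.N2=(alive,v0) | N1.N0=(alive,v0) N1.N1=(alive,v0) N1.N2=(alive,v0)
Op 3: N2 marks N0=suspect -> (suspect,v1)
Op 4: gossip N1<->N0 -> N1.N0=(alive,v0) N1.N1=(alive,v0) N1.N2=(alive,v0) | N0.N0=(alive,v0) N0.N1=(alive,v0) N0.N2=(alive,v0)
Op 5: gossip N0<->N1 -> N0.N0=(alive,v0) N0.N1=(alive,v0) N0.N2=(alive,v0) | N1.N0=(alive,v0) N1.N1=(alive,v0) N1.N2=(alive,v0)
Op 6: N0 marks N1=alive -> (alive,v1)
Op 7: N0 marks N1=alive -> (alive,v2)
Op 8: N0 marks N2=alive -> (alive,v1)
Op 9: gossip N2<->N1 -> N2.N0=(suspect,v1) N2.N1=(alive,v0) N2.N2=(alive,v0) | N1.N0=(suspect,v1) N1.N1=(alive,v0) N1.N2=(alive,v0)
Op 10: N2 marks N1=alive -> (alive,v1)
Op 11: gossip N0<->N2 -> N0.N0=(suspect,v1) N0.N1=(alive,v2) N0.N2=(alive,v1) | N2.N0=(suspect,v1) N2.N1=(alive,v2) N2.N2=(alive,v1)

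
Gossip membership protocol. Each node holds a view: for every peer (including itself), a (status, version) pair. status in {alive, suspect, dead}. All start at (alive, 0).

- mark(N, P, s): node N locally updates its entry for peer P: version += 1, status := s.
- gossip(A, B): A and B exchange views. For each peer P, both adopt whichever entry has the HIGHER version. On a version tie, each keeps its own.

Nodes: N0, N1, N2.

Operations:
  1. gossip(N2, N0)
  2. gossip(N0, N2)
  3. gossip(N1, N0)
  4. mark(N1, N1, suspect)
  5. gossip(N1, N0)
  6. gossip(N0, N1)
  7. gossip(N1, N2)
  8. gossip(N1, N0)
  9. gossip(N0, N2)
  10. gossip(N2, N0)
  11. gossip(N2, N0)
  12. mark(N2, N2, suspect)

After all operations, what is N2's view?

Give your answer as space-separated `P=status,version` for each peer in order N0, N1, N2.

Op 1: gossip N2<->N0 -> N2.N0=(alive,v0) N2.N1=(alive,v0) N2.N2=(alive,v0) | N0.N0=(alive,v0) N0.N1=(alive,v0) N0.N2=(alive,v0)
Op 2: gossip N0<->N2 -> N0.N0=(alive,v0) N0.N1=(alive,v0) N0.N2=(alive,v0) | N2.N0=(alive,v0) N2.N1=(alive,v0) N2.N2=(alive,v0)
Op 3: gossip N1<->N0 -> N1.N0=(alive,v0) N1.N1=(alive,v0) N1.N2=(alive,v0) | N0.N0=(alive,v0) N0.N1=(alive,v0) N0.N2=(alive,v0)
Op 4: N1 marks N1=suspect -> (suspect,v1)
Op 5: gossip N1<->N0 -> N1.N0=(alive,v0) N1.N1=(suspect,v1) N1.N2=(alive,v0) | N0.N0=(alive,v0) N0.N1=(suspect,v1) N0.N2=(alive,v0)
Op 6: gossip N0<->N1 -> N0.N0=(alive,v0) N0.N1=(suspect,v1) N0.N2=(alive,v0) | N1.N0=(alive,v0) N1.N1=(suspect,v1) N1.N2=(alive,v0)
Op 7: gossip N1<->N2 -> N1.N0=(alive,v0) N1.N1=(suspect,v1) N1.N2=(alive,v0) | N2.N0=(alive,v0) N2.N1=(suspect,v1) N2.N2=(alive,v0)
Op 8: gossip N1<->N0 -> N1.N0=(alive,v0) N1.N1=(suspect,v1) N1.N2=(alive,v0) | N0.N0=(alive,v0) N0.N1=(suspect,v1) N0.N2=(alive,v0)
Op 9: gossip N0<->N2 -> N0.N0=(alive,v0) N0.N1=(suspect,v1) N0.N2=(alive,v0) | N2.N0=(alive,v0) N2.N1=(suspect,v1) N2.N2=(alive,v0)
Op 10: gossip N2<->N0 -> N2.N0=(alive,v0) N2.N1=(suspect,v1) N2.N2=(alive,v0) | N0.N0=(alive,v0) N0.N1=(suspect,v1) N0.N2=(alive,v0)
Op 11: gossip N2<->N0 -> N2.N0=(alive,v0) N2.N1=(suspect,v1) N2.N2=(alive,v0) | N0.N0=(alive,v0) N0.N1=(suspect,v1) N0.N2=(alive,v0)
Op 12: N2 marks N2=suspect -> (suspect,v1)

Answer: N0=alive,0 N1=suspect,1 N2=suspect,1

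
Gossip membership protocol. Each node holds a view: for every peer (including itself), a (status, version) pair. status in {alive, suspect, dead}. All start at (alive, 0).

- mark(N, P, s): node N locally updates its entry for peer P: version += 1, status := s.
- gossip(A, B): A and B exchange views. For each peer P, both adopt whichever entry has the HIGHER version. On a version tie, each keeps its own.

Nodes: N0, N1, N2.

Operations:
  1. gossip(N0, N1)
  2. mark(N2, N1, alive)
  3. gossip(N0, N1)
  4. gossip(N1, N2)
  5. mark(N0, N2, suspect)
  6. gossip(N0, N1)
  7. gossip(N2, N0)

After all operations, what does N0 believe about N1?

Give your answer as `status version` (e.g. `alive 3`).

Answer: alive 1

Derivation:
Op 1: gossip N0<->N1 -> N0.N0=(alive,v0) N0.N1=(alive,v0) N0.N2=(alive,v0) | N1.N0=(alive,v0) N1.N1=(alive,v0) N1.N2=(alive,v0)
Op 2: N2 marks N1=alive -> (alive,v1)
Op 3: gossip N0<->N1 -> N0.N0=(alive,v0) N0.N1=(alive,v0) N0.N2=(alive,v0) | N1.N0=(alive,v0) N1.N1=(alive,v0) N1.N2=(alive,v0)
Op 4: gossip N1<->N2 -> N1.N0=(alive,v0) N1.N1=(alive,v1) N1.N2=(alive,v0) | N2.N0=(alive,v0) N2.N1=(alive,v1) N2.N2=(alive,v0)
Op 5: N0 marks N2=suspect -> (suspect,v1)
Op 6: gossip N0<->N1 -> N0.N0=(alive,v0) N0.N1=(alive,v1) N0.N2=(suspect,v1) | N1.N0=(alive,v0) N1.N1=(alive,v1) N1.N2=(suspect,v1)
Op 7: gossip N2<->N0 -> N2.N0=(alive,v0) N2.N1=(alive,v1) N2.N2=(suspect,v1) | N0.N0=(alive,v0) N0.N1=(alive,v1) N0.N2=(suspect,v1)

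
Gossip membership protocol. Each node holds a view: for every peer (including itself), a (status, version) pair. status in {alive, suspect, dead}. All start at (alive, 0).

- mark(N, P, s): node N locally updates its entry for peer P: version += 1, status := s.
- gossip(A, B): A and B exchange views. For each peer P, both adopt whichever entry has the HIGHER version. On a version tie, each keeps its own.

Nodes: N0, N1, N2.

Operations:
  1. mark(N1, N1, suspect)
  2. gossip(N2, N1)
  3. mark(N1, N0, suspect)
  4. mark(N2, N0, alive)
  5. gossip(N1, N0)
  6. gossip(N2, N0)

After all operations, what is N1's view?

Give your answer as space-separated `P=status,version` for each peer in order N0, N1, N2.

Op 1: N1 marks N1=suspect -> (suspect,v1)
Op 2: gossip N2<->N1 -> N2.N0=(alive,v0) N2.N1=(suspect,v1) N2.N2=(alive,v0) | N1.N0=(alive,v0) N1.N1=(suspect,v1) N1.N2=(alive,v0)
Op 3: N1 marks N0=suspect -> (suspect,v1)
Op 4: N2 marks N0=alive -> (alive,v1)
Op 5: gossip N1<->N0 -> N1.N0=(suspect,v1) N1.N1=(suspect,v1) N1.N2=(alive,v0) | N0.N0=(suspect,v1) N0.N1=(suspect,v1) N0.N2=(alive,v0)
Op 6: gossip N2<->N0 -> N2.N0=(alive,v1) N2.N1=(suspect,v1) N2.N2=(alive,v0) | N0.N0=(suspect,v1) N0.N1=(suspect,v1) N0.N2=(alive,v0)

Answer: N0=suspect,1 N1=suspect,1 N2=alive,0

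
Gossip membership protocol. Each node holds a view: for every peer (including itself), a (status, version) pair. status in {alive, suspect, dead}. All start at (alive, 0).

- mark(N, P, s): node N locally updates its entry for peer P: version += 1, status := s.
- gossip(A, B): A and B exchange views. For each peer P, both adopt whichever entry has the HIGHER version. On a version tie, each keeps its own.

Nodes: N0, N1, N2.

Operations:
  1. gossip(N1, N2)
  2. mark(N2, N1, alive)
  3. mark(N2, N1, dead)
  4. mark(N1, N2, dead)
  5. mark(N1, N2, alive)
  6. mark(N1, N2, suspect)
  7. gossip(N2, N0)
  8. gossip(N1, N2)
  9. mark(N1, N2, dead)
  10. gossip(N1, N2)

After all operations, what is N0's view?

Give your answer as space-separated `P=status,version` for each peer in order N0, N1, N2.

Answer: N0=alive,0 N1=dead,2 N2=alive,0

Derivation:
Op 1: gossip N1<->N2 -> N1.N0=(alive,v0) N1.N1=(alive,v0) N1.N2=(alive,v0) | N2.N0=(alive,v0) N2.N1=(alive,v0) N2.N2=(alive,v0)
Op 2: N2 marks N1=alive -> (alive,v1)
Op 3: N2 marks N1=dead -> (dead,v2)
Op 4: N1 marks N2=dead -> (dead,v1)
Op 5: N1 marks N2=alive -> (alive,v2)
Op 6: N1 marks N2=suspect -> (suspect,v3)
Op 7: gossip N2<->N0 -> N2.N0=(alive,v0) N2.N1=(dead,v2) N2.N2=(alive,v0) | N0.N0=(alive,v0) N0.N1=(dead,v2) N0.N2=(alive,v0)
Op 8: gossip N1<->N2 -> N1.N0=(alive,v0) N1.N1=(dead,v2) N1.N2=(suspect,v3) | N2.N0=(alive,v0) N2.N1=(dead,v2) N2.N2=(suspect,v3)
Op 9: N1 marks N2=dead -> (dead,v4)
Op 10: gossip N1<->N2 -> N1.N0=(alive,v0) N1.N1=(dead,v2) N1.N2=(dead,v4) | N2.N0=(alive,v0) N2.N1=(dead,v2) N2.N2=(dead,v4)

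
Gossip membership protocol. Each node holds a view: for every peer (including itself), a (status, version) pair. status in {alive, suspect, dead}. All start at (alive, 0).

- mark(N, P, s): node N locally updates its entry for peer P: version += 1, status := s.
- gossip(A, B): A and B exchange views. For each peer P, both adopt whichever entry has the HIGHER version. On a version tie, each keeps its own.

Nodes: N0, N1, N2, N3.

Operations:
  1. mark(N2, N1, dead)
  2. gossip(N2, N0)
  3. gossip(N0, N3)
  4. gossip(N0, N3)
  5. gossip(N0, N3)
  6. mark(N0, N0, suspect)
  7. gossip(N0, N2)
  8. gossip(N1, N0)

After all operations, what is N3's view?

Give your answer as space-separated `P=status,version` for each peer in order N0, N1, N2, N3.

Answer: N0=alive,0 N1=dead,1 N2=alive,0 N3=alive,0

Derivation:
Op 1: N2 marks N1=dead -> (dead,v1)
Op 2: gossip N2<->N0 -> N2.N0=(alive,v0) N2.N1=(dead,v1) N2.N2=(alive,v0) N2.N3=(alive,v0) | N0.N0=(alive,v0) N0.N1=(dead,v1) N0.N2=(alive,v0) N0.N3=(alive,v0)
Op 3: gossip N0<->N3 -> N0.N0=(alive,v0) N0.N1=(dead,v1) N0.N2=(alive,v0) N0.N3=(alive,v0) | N3.N0=(alive,v0) N3.N1=(dead,v1) N3.N2=(alive,v0) N3.N3=(alive,v0)
Op 4: gossip N0<->N3 -> N0.N0=(alive,v0) N0.N1=(dead,v1) N0.N2=(alive,v0) N0.N3=(alive,v0) | N3.N0=(alive,v0) N3.N1=(dead,v1) N3.N2=(alive,v0) N3.N3=(alive,v0)
Op 5: gossip N0<->N3 -> N0.N0=(alive,v0) N0.N1=(dead,v1) N0.N2=(alive,v0) N0.N3=(alive,v0) | N3.N0=(alive,v0) N3.N1=(dead,v1) N3.N2=(alive,v0) N3.N3=(alive,v0)
Op 6: N0 marks N0=suspect -> (suspect,v1)
Op 7: gossip N0<->N2 -> N0.N0=(suspect,v1) N0.N1=(dead,v1) N0.N2=(alive,v0) N0.N3=(alive,v0) | N2.N0=(suspect,v1) N2.N1=(dead,v1) N2.N2=(alive,v0) N2.N3=(alive,v0)
Op 8: gossip N1<->N0 -> N1.N0=(suspect,v1) N1.N1=(dead,v1) N1.N2=(alive,v0) N1.N3=(alive,v0) | N0.N0=(suspect,v1) N0.N1=(dead,v1) N0.N2=(alive,v0) N0.N3=(alive,v0)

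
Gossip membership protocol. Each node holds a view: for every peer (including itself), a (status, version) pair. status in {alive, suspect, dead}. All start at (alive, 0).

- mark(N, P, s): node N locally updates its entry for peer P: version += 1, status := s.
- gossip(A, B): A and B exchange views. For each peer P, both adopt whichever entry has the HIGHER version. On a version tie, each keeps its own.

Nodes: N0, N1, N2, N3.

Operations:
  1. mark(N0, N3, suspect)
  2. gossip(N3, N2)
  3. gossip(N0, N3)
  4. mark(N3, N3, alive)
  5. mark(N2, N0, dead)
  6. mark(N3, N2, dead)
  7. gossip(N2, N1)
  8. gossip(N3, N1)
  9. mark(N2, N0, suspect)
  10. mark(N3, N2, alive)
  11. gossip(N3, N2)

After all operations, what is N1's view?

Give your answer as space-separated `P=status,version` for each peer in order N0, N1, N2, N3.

Answer: N0=dead,1 N1=alive,0 N2=dead,1 N3=alive,2

Derivation:
Op 1: N0 marks N3=suspect -> (suspect,v1)
Op 2: gossip N3<->N2 -> N3.N0=(alive,v0) N3.N1=(alive,v0) N3.N2=(alive,v0) N3.N3=(alive,v0) | N2.N0=(alive,v0) N2.N1=(alive,v0) N2.N2=(alive,v0) N2.N3=(alive,v0)
Op 3: gossip N0<->N3 -> N0.N0=(alive,v0) N0.N1=(alive,v0) N0.N2=(alive,v0) N0.N3=(suspect,v1) | N3.N0=(alive,v0) N3.N1=(alive,v0) N3.N2=(alive,v0) N3.N3=(suspect,v1)
Op 4: N3 marks N3=alive -> (alive,v2)
Op 5: N2 marks N0=dead -> (dead,v1)
Op 6: N3 marks N2=dead -> (dead,v1)
Op 7: gossip N2<->N1 -> N2.N0=(dead,v1) N2.N1=(alive,v0) N2.N2=(alive,v0) N2.N3=(alive,v0) | N1.N0=(dead,v1) N1.N1=(alive,v0) N1.N2=(alive,v0) N1.N3=(alive,v0)
Op 8: gossip N3<->N1 -> N3.N0=(dead,v1) N3.N1=(alive,v0) N3.N2=(dead,v1) N3.N3=(alive,v2) | N1.N0=(dead,v1) N1.N1=(alive,v0) N1.N2=(dead,v1) N1.N3=(alive,v2)
Op 9: N2 marks N0=suspect -> (suspect,v2)
Op 10: N3 marks N2=alive -> (alive,v2)
Op 11: gossip N3<->N2 -> N3.N0=(suspect,v2) N3.N1=(alive,v0) N3.N2=(alive,v2) N3.N3=(alive,v2) | N2.N0=(suspect,v2) N2.N1=(alive,v0) N2.N2=(alive,v2) N2.N3=(alive,v2)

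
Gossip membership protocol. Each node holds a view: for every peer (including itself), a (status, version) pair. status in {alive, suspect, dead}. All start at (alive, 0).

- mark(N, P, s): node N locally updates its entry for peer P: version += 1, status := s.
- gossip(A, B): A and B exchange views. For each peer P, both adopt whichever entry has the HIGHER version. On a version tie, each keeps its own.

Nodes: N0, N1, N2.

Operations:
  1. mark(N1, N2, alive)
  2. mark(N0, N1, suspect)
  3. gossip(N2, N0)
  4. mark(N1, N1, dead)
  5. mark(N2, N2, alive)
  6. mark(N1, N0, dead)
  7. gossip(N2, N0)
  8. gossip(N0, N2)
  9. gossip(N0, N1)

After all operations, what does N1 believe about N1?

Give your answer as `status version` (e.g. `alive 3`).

Answer: dead 1

Derivation:
Op 1: N1 marks N2=alive -> (alive,v1)
Op 2: N0 marks N1=suspect -> (suspect,v1)
Op 3: gossip N2<->N0 -> N2.N0=(alive,v0) N2.N1=(suspect,v1) N2.N2=(alive,v0) | N0.N0=(alive,v0) N0.N1=(suspect,v1) N0.N2=(alive,v0)
Op 4: N1 marks N1=dead -> (dead,v1)
Op 5: N2 marks N2=alive -> (alive,v1)
Op 6: N1 marks N0=dead -> (dead,v1)
Op 7: gossip N2<->N0 -> N2.N0=(alive,v0) N2.N1=(suspect,v1) N2.N2=(alive,v1) | N0.N0=(alive,v0) N0.N1=(suspect,v1) N0.N2=(alive,v1)
Op 8: gossip N0<->N2 -> N0.N0=(alive,v0) N0.N1=(suspect,v1) N0.N2=(alive,v1) | N2.N0=(alive,v0) N2.N1=(suspect,v1) N2.N2=(alive,v1)
Op 9: gossip N0<->N1 -> N0.N0=(dead,v1) N0.N1=(suspect,v1) N0.N2=(alive,v1) | N1.N0=(dead,v1) N1.N1=(dead,v1) N1.N2=(alive,v1)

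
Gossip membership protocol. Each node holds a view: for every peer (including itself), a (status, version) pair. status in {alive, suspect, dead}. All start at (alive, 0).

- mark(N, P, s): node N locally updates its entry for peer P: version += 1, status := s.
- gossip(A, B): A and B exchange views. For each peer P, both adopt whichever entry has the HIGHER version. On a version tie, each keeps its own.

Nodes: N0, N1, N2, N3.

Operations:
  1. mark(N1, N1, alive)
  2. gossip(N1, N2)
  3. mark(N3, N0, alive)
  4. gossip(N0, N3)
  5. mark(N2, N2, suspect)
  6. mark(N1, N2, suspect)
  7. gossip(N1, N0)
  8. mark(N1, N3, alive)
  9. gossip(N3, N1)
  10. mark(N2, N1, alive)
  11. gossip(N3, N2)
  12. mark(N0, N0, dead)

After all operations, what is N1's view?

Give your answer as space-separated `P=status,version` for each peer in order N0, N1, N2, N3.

Answer: N0=alive,1 N1=alive,1 N2=suspect,1 N3=alive,1

Derivation:
Op 1: N1 marks N1=alive -> (alive,v1)
Op 2: gossip N1<->N2 -> N1.N0=(alive,v0) N1.N1=(alive,v1) N1.N2=(alive,v0) N1.N3=(alive,v0) | N2.N0=(alive,v0) N2.N1=(alive,v1) N2.N2=(alive,v0) N2.N3=(alive,v0)
Op 3: N3 marks N0=alive -> (alive,v1)
Op 4: gossip N0<->N3 -> N0.N0=(alive,v1) N0.N1=(alive,v0) N0.N2=(alive,v0) N0.N3=(alive,v0) | N3.N0=(alive,v1) N3.N1=(alive,v0) N3.N2=(alive,v0) N3.N3=(alive,v0)
Op 5: N2 marks N2=suspect -> (suspect,v1)
Op 6: N1 marks N2=suspect -> (suspect,v1)
Op 7: gossip N1<->N0 -> N1.N0=(alive,v1) N1.N1=(alive,v1) N1.N2=(suspect,v1) N1.N3=(alive,v0) | N0.N0=(alive,v1) N0.N1=(alive,v1) N0.N2=(suspect,v1) N0.N3=(alive,v0)
Op 8: N1 marks N3=alive -> (alive,v1)
Op 9: gossip N3<->N1 -> N3.N0=(alive,v1) N3.N1=(alive,v1) N3.N2=(suspect,v1) N3.N3=(alive,v1) | N1.N0=(alive,v1) N1.N1=(alive,v1) N1.N2=(suspect,v1) N1.N3=(alive,v1)
Op 10: N2 marks N1=alive -> (alive,v2)
Op 11: gossip N3<->N2 -> N3.N0=(alive,v1) N3.N1=(alive,v2) N3.N2=(suspect,v1) N3.N3=(alive,v1) | N2.N0=(alive,v1) N2.N1=(alive,v2) N2.N2=(suspect,v1) N2.N3=(alive,v1)
Op 12: N0 marks N0=dead -> (dead,v2)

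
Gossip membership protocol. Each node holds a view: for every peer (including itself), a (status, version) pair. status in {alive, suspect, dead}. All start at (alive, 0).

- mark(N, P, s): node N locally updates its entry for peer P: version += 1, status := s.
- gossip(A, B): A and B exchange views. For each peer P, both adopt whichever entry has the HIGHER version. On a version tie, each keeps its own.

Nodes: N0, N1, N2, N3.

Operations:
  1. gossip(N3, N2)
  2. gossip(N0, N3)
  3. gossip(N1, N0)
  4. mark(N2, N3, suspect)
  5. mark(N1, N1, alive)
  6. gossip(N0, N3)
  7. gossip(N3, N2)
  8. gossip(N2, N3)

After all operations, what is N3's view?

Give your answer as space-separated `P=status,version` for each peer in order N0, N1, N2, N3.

Op 1: gossip N3<->N2 -> N3.N0=(alive,v0) N3.N1=(alive,v0) N3.N2=(alive,v0) N3.N3=(alive,v0) | N2.N0=(alive,v0) N2.N1=(alive,v0) N2.N2=(alive,v0) N2.N3=(alive,v0)
Op 2: gossip N0<->N3 -> N0.N0=(alive,v0) N0.N1=(alive,v0) N0.N2=(alive,v0) N0.N3=(alive,v0) | N3.N0=(alive,v0) N3.N1=(alive,v0) N3.N2=(alive,v0) N3.N3=(alive,v0)
Op 3: gossip N1<->N0 -> N1.N0=(alive,v0) N1.N1=(alive,v0) N1.N2=(alive,v0) N1.N3=(alive,v0) | N0.N0=(alive,v0) N0.N1=(alive,v0) N0.N2=(alive,v0) N0.N3=(alive,v0)
Op 4: N2 marks N3=suspect -> (suspect,v1)
Op 5: N1 marks N1=alive -> (alive,v1)
Op 6: gossip N0<->N3 -> N0.N0=(alive,v0) N0.N1=(alive,v0) N0.N2=(alive,v0) N0.N3=(alive,v0) | N3.N0=(alive,v0) N3.N1=(alive,v0) N3.N2=(alive,v0) N3.N3=(alive,v0)
Op 7: gossip N3<->N2 -> N3.N0=(alive,v0) N3.N1=(alive,v0) N3.N2=(alive,v0) N3.N3=(suspect,v1) | N2.N0=(alive,v0) N2.N1=(alive,v0) N2.N2=(alive,v0) N2.N3=(suspect,v1)
Op 8: gossip N2<->N3 -> N2.N0=(alive,v0) N2.N1=(alive,v0) N2.N2=(alive,v0) N2.N3=(suspect,v1) | N3.N0=(alive,v0) N3.N1=(alive,v0) N3.N2=(alive,v0) N3.N3=(suspect,v1)

Answer: N0=alive,0 N1=alive,0 N2=alive,0 N3=suspect,1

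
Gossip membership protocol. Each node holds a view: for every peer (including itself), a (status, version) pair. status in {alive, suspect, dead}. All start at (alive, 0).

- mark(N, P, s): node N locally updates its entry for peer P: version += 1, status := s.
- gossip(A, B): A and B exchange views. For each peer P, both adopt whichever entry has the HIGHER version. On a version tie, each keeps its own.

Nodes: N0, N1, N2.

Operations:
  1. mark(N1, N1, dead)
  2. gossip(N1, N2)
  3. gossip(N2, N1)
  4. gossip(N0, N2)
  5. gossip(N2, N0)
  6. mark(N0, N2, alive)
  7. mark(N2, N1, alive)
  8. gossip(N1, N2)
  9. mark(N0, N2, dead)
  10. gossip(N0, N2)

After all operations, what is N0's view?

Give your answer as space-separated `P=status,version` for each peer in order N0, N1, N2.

Answer: N0=alive,0 N1=alive,2 N2=dead,2

Derivation:
Op 1: N1 marks N1=dead -> (dead,v1)
Op 2: gossip N1<->N2 -> N1.N0=(alive,v0) N1.N1=(dead,v1) N1.N2=(alive,v0) | N2.N0=(alive,v0) N2.N1=(dead,v1) N2.N2=(alive,v0)
Op 3: gossip N2<->N1 -> N2.N0=(alive,v0) N2.N1=(dead,v1) N2.N2=(alive,v0) | N1.N0=(alive,v0) N1.N1=(dead,v1) N1.N2=(alive,v0)
Op 4: gossip N0<->N2 -> N0.N0=(alive,v0) N0.N1=(dead,v1) N0.N2=(alive,v0) | N2.N0=(alive,v0) N2.N1=(dead,v1) N2.N2=(alive,v0)
Op 5: gossip N2<->N0 -> N2.N0=(alive,v0) N2.N1=(dead,v1) N2.N2=(alive,v0) | N0.N0=(alive,v0) N0.N1=(dead,v1) N0.N2=(alive,v0)
Op 6: N0 marks N2=alive -> (alive,v1)
Op 7: N2 marks N1=alive -> (alive,v2)
Op 8: gossip N1<->N2 -> N1.N0=(alive,v0) N1.N1=(alive,v2) N1.N2=(alive,v0) | N2.N0=(alive,v0) N2.N1=(alive,v2) N2.N2=(alive,v0)
Op 9: N0 marks N2=dead -> (dead,v2)
Op 10: gossip N0<->N2 -> N0.N0=(alive,v0) N0.N1=(alive,v2) N0.N2=(dead,v2) | N2.N0=(alive,v0) N2.N1=(alive,v2) N2.N2=(dead,v2)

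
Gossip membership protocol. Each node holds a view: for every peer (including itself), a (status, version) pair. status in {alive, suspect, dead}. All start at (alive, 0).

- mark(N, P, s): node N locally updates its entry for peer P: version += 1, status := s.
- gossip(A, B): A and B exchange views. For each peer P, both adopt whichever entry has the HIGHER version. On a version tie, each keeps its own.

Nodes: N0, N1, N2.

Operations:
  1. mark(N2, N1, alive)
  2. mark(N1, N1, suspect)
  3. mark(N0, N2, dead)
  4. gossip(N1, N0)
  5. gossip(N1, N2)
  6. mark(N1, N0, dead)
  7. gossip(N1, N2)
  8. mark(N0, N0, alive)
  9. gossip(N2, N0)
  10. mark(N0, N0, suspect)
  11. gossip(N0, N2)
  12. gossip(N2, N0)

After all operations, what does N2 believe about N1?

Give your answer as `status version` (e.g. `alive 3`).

Answer: alive 1

Derivation:
Op 1: N2 marks N1=alive -> (alive,v1)
Op 2: N1 marks N1=suspect -> (suspect,v1)
Op 3: N0 marks N2=dead -> (dead,v1)
Op 4: gossip N1<->N0 -> N1.N0=(alive,v0) N1.N1=(suspect,v1) N1.N2=(dead,v1) | N0.N0=(alive,v0) N0.N1=(suspect,v1) N0.N2=(dead,v1)
Op 5: gossip N1<->N2 -> N1.N0=(alive,v0) N1.N1=(suspect,v1) N1.N2=(dead,v1) | N2.N0=(alive,v0) N2.N1=(alive,v1) N2.N2=(dead,v1)
Op 6: N1 marks N0=dead -> (dead,v1)
Op 7: gossip N1<->N2 -> N1.N0=(dead,v1) N1.N1=(suspect,v1) N1.N2=(dead,v1) | N2.N0=(dead,v1) N2.N1=(alive,v1) N2.N2=(dead,v1)
Op 8: N0 marks N0=alive -> (alive,v1)
Op 9: gossip N2<->N0 -> N2.N0=(dead,v1) N2.N1=(alive,v1) N2.N2=(dead,v1) | N0.N0=(alive,v1) N0.N1=(suspect,v1) N0.N2=(dead,v1)
Op 10: N0 marks N0=suspect -> (suspect,v2)
Op 11: gossip N0<->N2 -> N0.N0=(suspect,v2) N0.N1=(suspect,v1) N0.N2=(dead,v1) | N2.N0=(suspect,v2) N2.N1=(alive,v1) N2.N2=(dead,v1)
Op 12: gossip N2<->N0 -> N2.N0=(suspect,v2) N2.N1=(alive,v1) N2.N2=(dead,v1) | N0.N0=(suspect,v2) N0.N1=(suspect,v1) N0.N2=(dead,v1)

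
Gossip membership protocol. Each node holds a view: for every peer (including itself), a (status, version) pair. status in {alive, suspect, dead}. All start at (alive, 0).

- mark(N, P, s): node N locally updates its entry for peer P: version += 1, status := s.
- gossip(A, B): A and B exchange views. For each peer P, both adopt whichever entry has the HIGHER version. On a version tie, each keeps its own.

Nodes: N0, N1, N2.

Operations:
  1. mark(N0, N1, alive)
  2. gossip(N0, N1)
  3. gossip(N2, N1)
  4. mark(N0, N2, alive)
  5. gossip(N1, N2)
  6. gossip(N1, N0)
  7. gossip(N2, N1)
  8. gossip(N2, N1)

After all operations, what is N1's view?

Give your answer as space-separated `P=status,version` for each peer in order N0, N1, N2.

Answer: N0=alive,0 N1=alive,1 N2=alive,1

Derivation:
Op 1: N0 marks N1=alive -> (alive,v1)
Op 2: gossip N0<->N1 -> N0.N0=(alive,v0) N0.N1=(alive,v1) N0.N2=(alive,v0) | N1.N0=(alive,v0) N1.N1=(alive,v1) N1.N2=(alive,v0)
Op 3: gossip N2<->N1 -> N2.N0=(alive,v0) N2.N1=(alive,v1) N2.N2=(alive,v0) | N1.N0=(alive,v0) N1.N1=(alive,v1) N1.N2=(alive,v0)
Op 4: N0 marks N2=alive -> (alive,v1)
Op 5: gossip N1<->N2 -> N1.N0=(alive,v0) N1.N1=(alive,v1) N1.N2=(alive,v0) | N2.N0=(alive,v0) N2.N1=(alive,v1) N2.N2=(alive,v0)
Op 6: gossip N1<->N0 -> N1.N0=(alive,v0) N1.N1=(alive,v1) N1.N2=(alive,v1) | N0.N0=(alive,v0) N0.N1=(alive,v1) N0.N2=(alive,v1)
Op 7: gossip N2<->N1 -> N2.N0=(alive,v0) N2.N1=(alive,v1) N2.N2=(alive,v1) | N1.N0=(alive,v0) N1.N1=(alive,v1) N1.N2=(alive,v1)
Op 8: gossip N2<->N1 -> N2.N0=(alive,v0) N2.N1=(alive,v1) N2.N2=(alive,v1) | N1.N0=(alive,v0) N1.N1=(alive,v1) N1.N2=(alive,v1)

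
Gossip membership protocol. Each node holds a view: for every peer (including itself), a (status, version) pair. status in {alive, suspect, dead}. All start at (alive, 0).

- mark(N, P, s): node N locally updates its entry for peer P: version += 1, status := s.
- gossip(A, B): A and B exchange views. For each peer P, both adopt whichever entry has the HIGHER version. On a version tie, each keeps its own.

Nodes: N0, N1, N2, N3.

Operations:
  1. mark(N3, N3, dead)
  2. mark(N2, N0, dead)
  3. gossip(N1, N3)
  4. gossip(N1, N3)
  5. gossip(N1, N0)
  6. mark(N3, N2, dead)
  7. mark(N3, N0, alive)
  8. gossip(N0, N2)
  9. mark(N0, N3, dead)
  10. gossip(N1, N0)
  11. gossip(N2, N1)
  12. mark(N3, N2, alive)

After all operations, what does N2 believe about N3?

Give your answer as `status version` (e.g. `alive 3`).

Op 1: N3 marks N3=dead -> (dead,v1)
Op 2: N2 marks N0=dead -> (dead,v1)
Op 3: gossip N1<->N3 -> N1.N0=(alive,v0) N1.N1=(alive,v0) N1.N2=(alive,v0) N1.N3=(dead,v1) | N3.N0=(alive,v0) N3.N1=(alive,v0) N3.N2=(alive,v0) N3.N3=(dead,v1)
Op 4: gossip N1<->N3 -> N1.N0=(alive,v0) N1.N1=(alive,v0) N1.N2=(alive,v0) N1.N3=(dead,v1) | N3.N0=(alive,v0) N3.N1=(alive,v0) N3.N2=(alive,v0) N3.N3=(dead,v1)
Op 5: gossip N1<->N0 -> N1.N0=(alive,v0) N1.N1=(alive,v0) N1.N2=(alive,v0) N1.N3=(dead,v1) | N0.N0=(alive,v0) N0.N1=(alive,v0) N0.N2=(alive,v0) N0.N3=(dead,v1)
Op 6: N3 marks N2=dead -> (dead,v1)
Op 7: N3 marks N0=alive -> (alive,v1)
Op 8: gossip N0<->N2 -> N0.N0=(dead,v1) N0.N1=(alive,v0) N0.N2=(alive,v0) N0.N3=(dead,v1) | N2.N0=(dead,v1) N2.N1=(alive,v0) N2.N2=(alive,v0) N2.N3=(dead,v1)
Op 9: N0 marks N3=dead -> (dead,v2)
Op 10: gossip N1<->N0 -> N1.N0=(dead,v1) N1.N1=(alive,v0) N1.N2=(alive,v0) N1.N3=(dead,v2) | N0.N0=(dead,v1) N0.N1=(alive,v0) N0.N2=(alive,v0) N0.N3=(dead,v2)
Op 11: gossip N2<->N1 -> N2.N0=(dead,v1) N2.N1=(alive,v0) N2.N2=(alive,v0) N2.N3=(dead,v2) | N1.N0=(dead,v1) N1.N1=(alive,v0) N1.N2=(alive,v0) N1.N3=(dead,v2)
Op 12: N3 marks N2=alive -> (alive,v2)

Answer: dead 2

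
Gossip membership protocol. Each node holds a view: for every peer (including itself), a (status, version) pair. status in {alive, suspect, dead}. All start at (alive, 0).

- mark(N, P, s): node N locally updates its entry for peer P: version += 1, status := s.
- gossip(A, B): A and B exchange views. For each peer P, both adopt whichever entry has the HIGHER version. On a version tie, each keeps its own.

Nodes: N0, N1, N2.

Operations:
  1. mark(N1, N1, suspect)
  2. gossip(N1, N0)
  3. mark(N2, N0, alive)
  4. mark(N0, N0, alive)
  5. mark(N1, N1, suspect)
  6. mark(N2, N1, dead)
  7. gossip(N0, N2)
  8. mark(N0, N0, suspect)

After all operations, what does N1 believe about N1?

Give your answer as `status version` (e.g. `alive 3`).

Answer: suspect 2

Derivation:
Op 1: N1 marks N1=suspect -> (suspect,v1)
Op 2: gossip N1<->N0 -> N1.N0=(alive,v0) N1.N1=(suspect,v1) N1.N2=(alive,v0) | N0.N0=(alive,v0) N0.N1=(suspect,v1) N0.N2=(alive,v0)
Op 3: N2 marks N0=alive -> (alive,v1)
Op 4: N0 marks N0=alive -> (alive,v1)
Op 5: N1 marks N1=suspect -> (suspect,v2)
Op 6: N2 marks N1=dead -> (dead,v1)
Op 7: gossip N0<->N2 -> N0.N0=(alive,v1) N0.N1=(suspect,v1) N0.N2=(alive,v0) | N2.N0=(alive,v1) N2.N1=(dead,v1) N2.N2=(alive,v0)
Op 8: N0 marks N0=suspect -> (suspect,v2)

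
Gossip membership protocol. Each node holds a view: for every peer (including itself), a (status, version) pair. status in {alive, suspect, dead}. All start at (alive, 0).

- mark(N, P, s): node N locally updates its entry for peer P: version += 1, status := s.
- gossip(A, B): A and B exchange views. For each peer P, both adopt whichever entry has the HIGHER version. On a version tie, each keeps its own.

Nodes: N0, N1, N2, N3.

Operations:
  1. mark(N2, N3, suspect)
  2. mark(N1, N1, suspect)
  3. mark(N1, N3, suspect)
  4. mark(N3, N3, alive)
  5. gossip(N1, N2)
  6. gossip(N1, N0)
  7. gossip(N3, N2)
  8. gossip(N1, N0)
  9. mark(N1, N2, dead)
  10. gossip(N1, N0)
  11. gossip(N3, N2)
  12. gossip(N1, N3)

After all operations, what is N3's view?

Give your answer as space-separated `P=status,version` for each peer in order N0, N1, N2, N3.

Op 1: N2 marks N3=suspect -> (suspect,v1)
Op 2: N1 marks N1=suspect -> (suspect,v1)
Op 3: N1 marks N3=suspect -> (suspect,v1)
Op 4: N3 marks N3=alive -> (alive,v1)
Op 5: gossip N1<->N2 -> N1.N0=(alive,v0) N1.N1=(suspect,v1) N1.N2=(alive,v0) N1.N3=(suspect,v1) | N2.N0=(alive,v0) N2.N1=(suspect,v1) N2.N2=(alive,v0) N2.N3=(suspect,v1)
Op 6: gossip N1<->N0 -> N1.N0=(alive,v0) N1.N1=(suspect,v1) N1.N2=(alive,v0) N1.N3=(suspect,v1) | N0.N0=(alive,v0) N0.N1=(suspect,v1) N0.N2=(alive,v0) N0.N3=(suspect,v1)
Op 7: gossip N3<->N2 -> N3.N0=(alive,v0) N3.N1=(suspect,v1) N3.N2=(alive,v0) N3.N3=(alive,v1) | N2.N0=(alive,v0) N2.N1=(suspect,v1) N2.N2=(alive,v0) N2.N3=(suspect,v1)
Op 8: gossip N1<->N0 -> N1.N0=(alive,v0) N1.N1=(suspect,v1) N1.N2=(alive,v0) N1.N3=(suspect,v1) | N0.N0=(alive,v0) N0.N1=(suspect,v1) N0.N2=(alive,v0) N0.N3=(suspect,v1)
Op 9: N1 marks N2=dead -> (dead,v1)
Op 10: gossip N1<->N0 -> N1.N0=(alive,v0) N1.N1=(suspect,v1) N1.N2=(dead,v1) N1.N3=(suspect,v1) | N0.N0=(alive,v0) N0.N1=(suspect,v1) N0.N2=(dead,v1) N0.N3=(suspect,v1)
Op 11: gossip N3<->N2 -> N3.N0=(alive,v0) N3.N1=(suspect,v1) N3.N2=(alive,v0) N3.N3=(alive,v1) | N2.N0=(alive,v0) N2.N1=(suspect,v1) N2.N2=(alive,v0) N2.N3=(suspect,v1)
Op 12: gossip N1<->N3 -> N1.N0=(alive,v0) N1.N1=(suspect,v1) N1.N2=(dead,v1) N1.N3=(suspect,v1) | N3.N0=(alive,v0) N3.N1=(suspect,v1) N3.N2=(dead,v1) N3.N3=(alive,v1)

Answer: N0=alive,0 N1=suspect,1 N2=dead,1 N3=alive,1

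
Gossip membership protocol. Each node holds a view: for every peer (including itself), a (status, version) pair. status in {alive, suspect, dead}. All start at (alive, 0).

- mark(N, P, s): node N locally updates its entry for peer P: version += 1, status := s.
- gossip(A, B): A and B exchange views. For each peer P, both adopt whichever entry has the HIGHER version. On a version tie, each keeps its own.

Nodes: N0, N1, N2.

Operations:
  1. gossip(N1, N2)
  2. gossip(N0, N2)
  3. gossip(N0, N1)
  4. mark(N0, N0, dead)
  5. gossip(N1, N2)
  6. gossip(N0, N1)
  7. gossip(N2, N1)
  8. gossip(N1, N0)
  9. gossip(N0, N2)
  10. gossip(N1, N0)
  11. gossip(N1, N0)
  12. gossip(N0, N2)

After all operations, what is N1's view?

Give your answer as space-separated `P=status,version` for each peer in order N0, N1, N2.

Answer: N0=dead,1 N1=alive,0 N2=alive,0

Derivation:
Op 1: gossip N1<->N2 -> N1.N0=(alive,v0) N1.N1=(alive,v0) N1.N2=(alive,v0) | N2.N0=(alive,v0) N2.N1=(alive,v0) N2.N2=(alive,v0)
Op 2: gossip N0<->N2 -> N0.N0=(alive,v0) N0.N1=(alive,v0) N0.N2=(alive,v0) | N2.N0=(alive,v0) N2.N1=(alive,v0) N2.N2=(alive,v0)
Op 3: gossip N0<->N1 -> N0.N0=(alive,v0) N0.N1=(alive,v0) N0.N2=(alive,v0) | N1.N0=(alive,v0) N1.N1=(alive,v0) N1.N2=(alive,v0)
Op 4: N0 marks N0=dead -> (dead,v1)
Op 5: gossip N1<->N2 -> N1.N0=(alive,v0) N1.N1=(alive,v0) N1.N2=(alive,v0) | N2.N0=(alive,v0) N2.N1=(alive,v0) N2.N2=(alive,v0)
Op 6: gossip N0<->N1 -> N0.N0=(dead,v1) N0.N1=(alive,v0) N0.N2=(alive,v0) | N1.N0=(dead,v1) N1.N1=(alive,v0) N1.N2=(alive,v0)
Op 7: gossip N2<->N1 -> N2.N0=(dead,v1) N2.N1=(alive,v0) N2.N2=(alive,v0) | N1.N0=(dead,v1) N1.N1=(alive,v0) N1.N2=(alive,v0)
Op 8: gossip N1<->N0 -> N1.N0=(dead,v1) N1.N1=(alive,v0) N1.N2=(alive,v0) | N0.N0=(dead,v1) N0.N1=(alive,v0) N0.N2=(alive,v0)
Op 9: gossip N0<->N2 -> N0.N0=(dead,v1) N0.N1=(alive,v0) N0.N2=(alive,v0) | N2.N0=(dead,v1) N2.N1=(alive,v0) N2.N2=(alive,v0)
Op 10: gossip N1<->N0 -> N1.N0=(dead,v1) N1.N1=(alive,v0) N1.N2=(alive,v0) | N0.N0=(dead,v1) N0.N1=(alive,v0) N0.N2=(alive,v0)
Op 11: gossip N1<->N0 -> N1.N0=(dead,v1) N1.N1=(alive,v0) N1.N2=(alive,v0) | N0.N0=(dead,v1) N0.N1=(alive,v0) N0.N2=(alive,v0)
Op 12: gossip N0<->N2 -> N0.N0=(dead,v1) N0.N1=(alive,v0) N0.N2=(alive,v0) | N2.N0=(dead,v1) N2.N1=(alive,v0) N2.N2=(alive,v0)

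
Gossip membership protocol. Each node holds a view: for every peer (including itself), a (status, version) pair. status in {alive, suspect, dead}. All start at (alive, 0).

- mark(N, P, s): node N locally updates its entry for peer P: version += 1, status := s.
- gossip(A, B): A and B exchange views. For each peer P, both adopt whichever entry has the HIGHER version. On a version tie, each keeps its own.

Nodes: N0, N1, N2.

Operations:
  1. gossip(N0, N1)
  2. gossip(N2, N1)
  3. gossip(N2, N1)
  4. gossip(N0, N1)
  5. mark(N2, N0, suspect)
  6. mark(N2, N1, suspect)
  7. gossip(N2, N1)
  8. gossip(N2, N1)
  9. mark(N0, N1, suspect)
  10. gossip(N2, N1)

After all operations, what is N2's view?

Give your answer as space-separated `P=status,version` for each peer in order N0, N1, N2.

Answer: N0=suspect,1 N1=suspect,1 N2=alive,0

Derivation:
Op 1: gossip N0<->N1 -> N0.N0=(alive,v0) N0.N1=(alive,v0) N0.N2=(alive,v0) | N1.N0=(alive,v0) N1.N1=(alive,v0) N1.N2=(alive,v0)
Op 2: gossip N2<->N1 -> N2.N0=(alive,v0) N2.N1=(alive,v0) N2.N2=(alive,v0) | N1.N0=(alive,v0) N1.N1=(alive,v0) N1.N2=(alive,v0)
Op 3: gossip N2<->N1 -> N2.N0=(alive,v0) N2.N1=(alive,v0) N2.N2=(alive,v0) | N1.N0=(alive,v0) N1.N1=(alive,v0) N1.N2=(alive,v0)
Op 4: gossip N0<->N1 -> N0.N0=(alive,v0) N0.N1=(alive,v0) N0.N2=(alive,v0) | N1.N0=(alive,v0) N1.N1=(alive,v0) N1.N2=(alive,v0)
Op 5: N2 marks N0=suspect -> (suspect,v1)
Op 6: N2 marks N1=suspect -> (suspect,v1)
Op 7: gossip N2<->N1 -> N2.N0=(suspect,v1) N2.N1=(suspect,v1) N2.N2=(alive,v0) | N1.N0=(suspect,v1) N1.N1=(suspect,v1) N1.N2=(alive,v0)
Op 8: gossip N2<->N1 -> N2.N0=(suspect,v1) N2.N1=(suspect,v1) N2.N2=(alive,v0) | N1.N0=(suspect,v1) N1.N1=(suspect,v1) N1.N2=(alive,v0)
Op 9: N0 marks N1=suspect -> (suspect,v1)
Op 10: gossip N2<->N1 -> N2.N0=(suspect,v1) N2.N1=(suspect,v1) N2.N2=(alive,v0) | N1.N0=(suspect,v1) N1.N1=(suspect,v1) N1.N2=(alive,v0)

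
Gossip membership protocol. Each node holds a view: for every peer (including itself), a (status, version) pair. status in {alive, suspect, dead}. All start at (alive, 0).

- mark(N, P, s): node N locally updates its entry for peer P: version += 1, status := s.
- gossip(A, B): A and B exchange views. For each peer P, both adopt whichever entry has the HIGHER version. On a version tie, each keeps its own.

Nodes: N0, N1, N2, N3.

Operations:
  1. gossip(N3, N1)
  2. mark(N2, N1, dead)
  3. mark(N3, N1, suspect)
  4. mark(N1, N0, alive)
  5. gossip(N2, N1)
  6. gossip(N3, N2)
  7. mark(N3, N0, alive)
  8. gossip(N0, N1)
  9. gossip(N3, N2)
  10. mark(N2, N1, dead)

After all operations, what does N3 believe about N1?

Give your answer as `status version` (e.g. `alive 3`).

Op 1: gossip N3<->N1 -> N3.N0=(alive,v0) N3.N1=(alive,v0) N3.N2=(alive,v0) N3.N3=(alive,v0) | N1.N0=(alive,v0) N1.N1=(alive,v0) N1.N2=(alive,v0) N1.N3=(alive,v0)
Op 2: N2 marks N1=dead -> (dead,v1)
Op 3: N3 marks N1=suspect -> (suspect,v1)
Op 4: N1 marks N0=alive -> (alive,v1)
Op 5: gossip N2<->N1 -> N2.N0=(alive,v1) N2.N1=(dead,v1) N2.N2=(alive,v0) N2.N3=(alive,v0) | N1.N0=(alive,v1) N1.N1=(dead,v1) N1.N2=(alive,v0) N1.N3=(alive,v0)
Op 6: gossip N3<->N2 -> N3.N0=(alive,v1) N3.N1=(suspect,v1) N3.N2=(alive,v0) N3.N3=(alive,v0) | N2.N0=(alive,v1) N2.N1=(dead,v1) N2.N2=(alive,v0) N2.N3=(alive,v0)
Op 7: N3 marks N0=alive -> (alive,v2)
Op 8: gossip N0<->N1 -> N0.N0=(alive,v1) N0.N1=(dead,v1) N0.N2=(alive,v0) N0.N3=(alive,v0) | N1.N0=(alive,v1) N1.N1=(dead,v1) N1.N2=(alive,v0) N1.N3=(alive,v0)
Op 9: gossip N3<->N2 -> N3.N0=(alive,v2) N3.N1=(suspect,v1) N3.N2=(alive,v0) N3.N3=(alive,v0) | N2.N0=(alive,v2) N2.N1=(dead,v1) N2.N2=(alive,v0) N2.N3=(alive,v0)
Op 10: N2 marks N1=dead -> (dead,v2)

Answer: suspect 1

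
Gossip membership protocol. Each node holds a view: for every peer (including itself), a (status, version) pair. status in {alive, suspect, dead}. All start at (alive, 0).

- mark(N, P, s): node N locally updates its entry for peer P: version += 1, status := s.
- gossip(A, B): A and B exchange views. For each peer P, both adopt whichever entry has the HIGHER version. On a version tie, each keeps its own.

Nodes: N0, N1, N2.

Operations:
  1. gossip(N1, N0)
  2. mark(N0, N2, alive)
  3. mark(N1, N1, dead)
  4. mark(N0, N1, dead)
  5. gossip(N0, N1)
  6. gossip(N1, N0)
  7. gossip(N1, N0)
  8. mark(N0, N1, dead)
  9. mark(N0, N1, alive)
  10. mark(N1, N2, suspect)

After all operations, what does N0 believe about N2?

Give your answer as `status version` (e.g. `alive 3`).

Op 1: gossip N1<->N0 -> N1.N0=(alive,v0) N1.N1=(alive,v0) N1.N2=(alive,v0) | N0.N0=(alive,v0) N0.N1=(alive,v0) N0.N2=(alive,v0)
Op 2: N0 marks N2=alive -> (alive,v1)
Op 3: N1 marks N1=dead -> (dead,v1)
Op 4: N0 marks N1=dead -> (dead,v1)
Op 5: gossip N0<->N1 -> N0.N0=(alive,v0) N0.N1=(dead,v1) N0.N2=(alive,v1) | N1.N0=(alive,v0) N1.N1=(dead,v1) N1.N2=(alive,v1)
Op 6: gossip N1<->N0 -> N1.N0=(alive,v0) N1.N1=(dead,v1) N1.N2=(alive,v1) | N0.N0=(alive,v0) N0.N1=(dead,v1) N0.N2=(alive,v1)
Op 7: gossip N1<->N0 -> N1.N0=(alive,v0) N1.N1=(dead,v1) N1.N2=(alive,v1) | N0.N0=(alive,v0) N0.N1=(dead,v1) N0.N2=(alive,v1)
Op 8: N0 marks N1=dead -> (dead,v2)
Op 9: N0 marks N1=alive -> (alive,v3)
Op 10: N1 marks N2=suspect -> (suspect,v2)

Answer: alive 1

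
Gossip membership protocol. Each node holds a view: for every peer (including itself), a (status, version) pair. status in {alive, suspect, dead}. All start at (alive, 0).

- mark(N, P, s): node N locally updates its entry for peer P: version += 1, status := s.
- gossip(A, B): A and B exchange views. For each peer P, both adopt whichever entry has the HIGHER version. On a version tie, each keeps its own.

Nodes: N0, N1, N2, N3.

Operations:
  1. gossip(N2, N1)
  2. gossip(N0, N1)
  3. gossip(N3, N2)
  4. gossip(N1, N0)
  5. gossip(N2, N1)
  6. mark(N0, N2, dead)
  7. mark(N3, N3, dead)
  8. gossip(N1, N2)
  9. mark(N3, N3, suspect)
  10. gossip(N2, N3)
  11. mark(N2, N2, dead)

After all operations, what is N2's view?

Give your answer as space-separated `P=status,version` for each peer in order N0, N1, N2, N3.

Op 1: gossip N2<->N1 -> N2.N0=(alive,v0) N2.N1=(alive,v0) N2.N2=(alive,v0) N2.N3=(alive,v0) | N1.N0=(alive,v0) N1.N1=(alive,v0) N1.N2=(alive,v0) N1.N3=(alive,v0)
Op 2: gossip N0<->N1 -> N0.N0=(alive,v0) N0.N1=(alive,v0) N0.N2=(alive,v0) N0.N3=(alive,v0) | N1.N0=(alive,v0) N1.N1=(alive,v0) N1.N2=(alive,v0) N1.N3=(alive,v0)
Op 3: gossip N3<->N2 -> N3.N0=(alive,v0) N3.N1=(alive,v0) N3.N2=(alive,v0) N3.N3=(alive,v0) | N2.N0=(alive,v0) N2.N1=(alive,v0) N2.N2=(alive,v0) N2.N3=(alive,v0)
Op 4: gossip N1<->N0 -> N1.N0=(alive,v0) N1.N1=(alive,v0) N1.N2=(alive,v0) N1.N3=(alive,v0) | N0.N0=(alive,v0) N0.N1=(alive,v0) N0.N2=(alive,v0) N0.N3=(alive,v0)
Op 5: gossip N2<->N1 -> N2.N0=(alive,v0) N2.N1=(alive,v0) N2.N2=(alive,v0) N2.N3=(alive,v0) | N1.N0=(alive,v0) N1.N1=(alive,v0) N1.N2=(alive,v0) N1.N3=(alive,v0)
Op 6: N0 marks N2=dead -> (dead,v1)
Op 7: N3 marks N3=dead -> (dead,v1)
Op 8: gossip N1<->N2 -> N1.N0=(alive,v0) N1.N1=(alive,v0) N1.N2=(alive,v0) N1.N3=(alive,v0) | N2.N0=(alive,v0) N2.N1=(alive,v0) N2.N2=(alive,v0) N2.N3=(alive,v0)
Op 9: N3 marks N3=suspect -> (suspect,v2)
Op 10: gossip N2<->N3 -> N2.N0=(alive,v0) N2.N1=(alive,v0) N2.N2=(alive,v0) N2.N3=(suspect,v2) | N3.N0=(alive,v0) N3.N1=(alive,v0) N3.N2=(alive,v0) N3.N3=(suspect,v2)
Op 11: N2 marks N2=dead -> (dead,v1)

Answer: N0=alive,0 N1=alive,0 N2=dead,1 N3=suspect,2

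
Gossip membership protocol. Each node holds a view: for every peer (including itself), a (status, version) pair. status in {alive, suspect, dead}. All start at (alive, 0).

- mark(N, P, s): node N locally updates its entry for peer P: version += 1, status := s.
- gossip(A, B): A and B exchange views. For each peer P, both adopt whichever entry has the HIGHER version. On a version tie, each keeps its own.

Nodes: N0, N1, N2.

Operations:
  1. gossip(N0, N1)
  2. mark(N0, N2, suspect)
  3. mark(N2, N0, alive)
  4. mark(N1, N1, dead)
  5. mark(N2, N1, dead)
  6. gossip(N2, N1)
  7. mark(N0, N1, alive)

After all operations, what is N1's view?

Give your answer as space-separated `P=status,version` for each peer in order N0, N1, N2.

Answer: N0=alive,1 N1=dead,1 N2=alive,0

Derivation:
Op 1: gossip N0<->N1 -> N0.N0=(alive,v0) N0.N1=(alive,v0) N0.N2=(alive,v0) | N1.N0=(alive,v0) N1.N1=(alive,v0) N1.N2=(alive,v0)
Op 2: N0 marks N2=suspect -> (suspect,v1)
Op 3: N2 marks N0=alive -> (alive,v1)
Op 4: N1 marks N1=dead -> (dead,v1)
Op 5: N2 marks N1=dead -> (dead,v1)
Op 6: gossip N2<->N1 -> N2.N0=(alive,v1) N2.N1=(dead,v1) N2.N2=(alive,v0) | N1.N0=(alive,v1) N1.N1=(dead,v1) N1.N2=(alive,v0)
Op 7: N0 marks N1=alive -> (alive,v1)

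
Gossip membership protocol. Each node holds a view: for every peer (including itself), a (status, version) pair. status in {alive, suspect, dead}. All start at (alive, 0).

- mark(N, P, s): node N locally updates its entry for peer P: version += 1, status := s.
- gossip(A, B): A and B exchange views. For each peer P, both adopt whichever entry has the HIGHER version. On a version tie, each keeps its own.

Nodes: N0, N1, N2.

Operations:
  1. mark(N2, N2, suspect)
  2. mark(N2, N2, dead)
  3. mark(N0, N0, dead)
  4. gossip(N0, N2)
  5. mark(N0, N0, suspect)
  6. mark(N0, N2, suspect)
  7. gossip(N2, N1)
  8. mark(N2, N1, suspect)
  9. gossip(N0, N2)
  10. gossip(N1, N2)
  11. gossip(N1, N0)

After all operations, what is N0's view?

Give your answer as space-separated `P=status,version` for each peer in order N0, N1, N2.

Op 1: N2 marks N2=suspect -> (suspect,v1)
Op 2: N2 marks N2=dead -> (dead,v2)
Op 3: N0 marks N0=dead -> (dead,v1)
Op 4: gossip N0<->N2 -> N0.N0=(dead,v1) N0.N1=(alive,v0) N0.N2=(dead,v2) | N2.N0=(dead,v1) N2.N1=(alive,v0) N2.N2=(dead,v2)
Op 5: N0 marks N0=suspect -> (suspect,v2)
Op 6: N0 marks N2=suspect -> (suspect,v3)
Op 7: gossip N2<->N1 -> N2.N0=(dead,v1) N2.N1=(alive,v0) N2.N2=(dead,v2) | N1.N0=(dead,v1) N1.N1=(alive,v0) N1.N2=(dead,v2)
Op 8: N2 marks N1=suspect -> (suspect,v1)
Op 9: gossip N0<->N2 -> N0.N0=(suspect,v2) N0.N1=(suspect,v1) N0.N2=(suspect,v3) | N2.N0=(suspect,v2) N2.N1=(suspect,v1) N2.N2=(suspect,v3)
Op 10: gossip N1<->N2 -> N1.N0=(suspect,v2) N1.N1=(suspect,v1) N1.N2=(suspect,v3) | N2.N0=(suspect,v2) N2.N1=(suspect,v1) N2.N2=(suspect,v3)
Op 11: gossip N1<->N0 -> N1.N0=(suspect,v2) N1.N1=(suspect,v1) N1.N2=(suspect,v3) | N0.N0=(suspect,v2) N0.N1=(suspect,v1) N0.N2=(suspect,v3)

Answer: N0=suspect,2 N1=suspect,1 N2=suspect,3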